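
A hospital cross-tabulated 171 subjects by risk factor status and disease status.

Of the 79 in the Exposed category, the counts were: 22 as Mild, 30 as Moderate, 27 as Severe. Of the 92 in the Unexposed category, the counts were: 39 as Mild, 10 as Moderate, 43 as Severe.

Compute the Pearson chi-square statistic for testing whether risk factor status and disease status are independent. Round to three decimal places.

Row totals: 79, 92. Column totals: 61, 40, 70. Grand total N = 171.
Expected counts (row total × column total / N):
  Exposed, Mild: 79×61/171 = 28.18129
  Exposed, Moderate: 79×40/171 = 18.47953
  Exposed, Severe: 79×70/171 = 32.33918
  Unexposed, Mild: 92×61/171 = 32.81871
  Unexposed, Moderate: 92×40/171 = 21.52047
  Unexposed, Severe: 92×70/171 = 37.66082
Contributions (O − E)²/E:
  (22 − 28.18129)²/28.18129 = 1.3558
  (30 − 18.47953)²/18.47953 = 7.1821
  (27 − 32.33918)²/32.33918 = 0.8815
  (39 − 32.81871)²/32.81871 = 1.1642
  (10 − 21.52047)²/21.52047 = 6.1672
  (43 − 37.66082)²/37.66082 = 0.7569
χ² = 1.3558 + 7.1821 + 0.8815 + 1.1642 + 6.1672 + 0.7569 = 17.508

17.508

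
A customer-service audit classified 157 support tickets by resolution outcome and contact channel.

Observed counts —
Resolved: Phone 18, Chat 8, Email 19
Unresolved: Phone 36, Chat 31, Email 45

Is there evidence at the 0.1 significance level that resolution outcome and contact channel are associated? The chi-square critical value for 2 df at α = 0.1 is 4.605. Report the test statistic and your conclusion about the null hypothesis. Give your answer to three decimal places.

1.876; fail to reject H₀

Row totals: 45, 112. Column totals: 54, 39, 64. Grand total N = 157.
Expected counts (row total × column total / N):
  Resolved, Phone: 45×54/157 = 15.4777
  Resolved, Chat: 45×39/157 = 11.1783
  Resolved, Email: 45×64/157 = 18.3439
  Unresolved, Phone: 112×54/157 = 38.5223
  Unresolved, Chat: 112×39/157 = 27.8217
  Unresolved, Email: 112×64/157 = 45.6561
Contributions (O − E)²/E:
  (18 − 15.4777)²/15.4777 = 0.4110
  (8 − 11.1783)²/11.1783 = 0.9037
  (19 − 18.3439)²/18.3439 = 0.0235
  (36 − 38.5223)²/38.5223 = 0.1652
  (31 − 27.8217)²/27.8217 = 0.3631
  (45 − 45.6561)²/45.6561 = 0.0094
χ² = 0.4110 + 0.9037 + 0.0235 + 0.1652 + 0.3631 + 0.0094 = 1.876
df = (2−1)(3−1) = 2. Since 1.876 < 4.605, fail to reject the null hypothesis of independence at α = 0.1.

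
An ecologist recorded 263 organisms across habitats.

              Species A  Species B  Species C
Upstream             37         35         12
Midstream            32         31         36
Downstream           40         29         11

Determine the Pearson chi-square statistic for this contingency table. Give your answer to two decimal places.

18.62

Row totals: 84, 99, 80. Column totals: 109, 95, 59. Grand total N = 263.
Expected counts (row total × column total / N):
  Upstream, Species A: 84×109/263 = 34.814
  Upstream, Species B: 84×95/263 = 30.342
  Upstream, Species C: 84×59/263 = 18.844
  Midstream, Species A: 99×109/263 = 41.030
  Midstream, Species B: 99×95/263 = 35.760
  Midstream, Species C: 99×59/263 = 22.209
  Downstream, Species A: 80×109/263 = 33.156
  Downstream, Species B: 80×95/263 = 28.897
  Downstream, Species C: 80×59/263 = 17.947
Contributions (O − E)²/E:
  (37 − 34.814)²/34.814 = 0.1373
  (35 − 30.342)²/30.342 = 0.7151
  (12 − 18.844)²/18.844 = 2.4857
  (32 − 41.030)²/41.030 = 1.9873
  (31 − 35.760)²/35.760 = 0.6336
  (36 − 22.209)²/22.209 = 8.5637
  (40 − 33.156)²/33.156 = 1.4127
  (29 − 28.897)²/28.897 = 0.0004
  (11 − 17.947)²/17.947 = 2.6891
χ² = 0.1373 + 0.7151 + 2.4857 + 1.9873 + 0.6336 + 8.5637 + 1.4127 + 0.0004 + 2.6891 = 18.62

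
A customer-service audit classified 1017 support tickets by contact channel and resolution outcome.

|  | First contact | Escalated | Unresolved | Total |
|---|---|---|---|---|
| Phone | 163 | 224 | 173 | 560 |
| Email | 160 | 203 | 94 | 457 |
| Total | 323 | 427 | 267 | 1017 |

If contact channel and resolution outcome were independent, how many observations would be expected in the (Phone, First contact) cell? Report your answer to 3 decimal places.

177.856

Row total (Phone) = 560; column total (First contact) = 323; grand total N = 1017.
Expected count = (row total × column total) / N = 560 × 323 / 1017 = 177.856.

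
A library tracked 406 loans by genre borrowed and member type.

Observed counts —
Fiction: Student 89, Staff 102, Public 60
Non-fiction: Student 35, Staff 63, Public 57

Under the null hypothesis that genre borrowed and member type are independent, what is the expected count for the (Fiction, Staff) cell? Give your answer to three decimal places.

Row total (Fiction) = 251; column total (Staff) = 165; grand total N = 406.
Expected count = (row total × column total) / N = 251 × 165 / 406 = 102.007.

102.007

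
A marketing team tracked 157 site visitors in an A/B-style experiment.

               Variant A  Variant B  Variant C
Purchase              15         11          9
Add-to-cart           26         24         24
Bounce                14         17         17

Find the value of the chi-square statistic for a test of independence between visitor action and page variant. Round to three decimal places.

Row totals: 35, 74, 48. Column totals: 55, 52, 50. Grand total N = 157.
Expected counts (row total × column total / N):
  Purchase, Variant A: 35×55/157 = 12.2611
  Purchase, Variant B: 35×52/157 = 11.5924
  Purchase, Variant C: 35×50/157 = 11.1465
  Add-to-cart, Variant A: 74×55/157 = 25.9236
  Add-to-cart, Variant B: 74×52/157 = 24.5096
  Add-to-cart, Variant C: 74×50/157 = 23.5669
  Bounce, Variant A: 48×55/157 = 16.8153
  Bounce, Variant B: 48×52/157 = 15.8981
  Bounce, Variant C: 48×50/157 = 15.2866
Contributions (O − E)²/E:
  (15 − 12.2611)²/12.2611 = 0.6118
  (11 − 11.5924)²/11.5924 = 0.0303
  (9 − 11.1465)²/11.1465 = 0.4134
  (26 − 25.9236)²/25.9236 = 0.0002
  (24 − 24.5096)²/24.5096 = 0.0106
  (24 − 23.5669)²/23.5669 = 0.0080
  (14 − 16.8153)²/16.8153 = 0.4714
  (17 − 15.8981)²/15.8981 = 0.0764
  (17 − 15.2866)²/15.2866 = 0.1920
χ² = 0.6118 + 0.0303 + 0.4134 + 0.0002 + 0.0106 + 0.0080 + 0.4714 + 0.0764 + 0.1920 = 1.814

1.814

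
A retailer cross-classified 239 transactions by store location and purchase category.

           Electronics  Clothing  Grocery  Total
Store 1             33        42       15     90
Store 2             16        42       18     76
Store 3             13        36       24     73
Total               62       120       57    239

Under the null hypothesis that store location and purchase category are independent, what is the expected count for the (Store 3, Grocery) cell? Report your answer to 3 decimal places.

17.410

Row total (Store 3) = 73; column total (Grocery) = 57; grand total N = 239.
Expected count = (row total × column total) / N = 73 × 57 / 239 = 17.410.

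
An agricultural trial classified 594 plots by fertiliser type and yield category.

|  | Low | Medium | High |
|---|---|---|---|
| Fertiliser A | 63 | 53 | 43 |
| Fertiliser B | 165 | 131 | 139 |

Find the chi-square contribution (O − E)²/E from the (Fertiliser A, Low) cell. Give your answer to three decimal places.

Row total (Fertiliser A) = 159; column total (Low) = 228; N = 594.
Expected count E = 159 × 228 / 594 = 61.0303.
Contribution = (O − E)²/E = (63 − 61.0303)² / 61.0303 = 0.064.

0.064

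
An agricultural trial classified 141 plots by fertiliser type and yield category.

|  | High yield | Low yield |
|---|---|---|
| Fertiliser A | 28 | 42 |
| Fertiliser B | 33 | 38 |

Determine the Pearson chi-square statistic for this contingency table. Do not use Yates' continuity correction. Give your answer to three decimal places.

0.603

Row totals: 70, 71. Column totals: 61, 80. Grand total N = 141.
Expected counts (row total × column total / N):
  Fertiliser A, High yield: 70×61/141 = 30.2837
  Fertiliser A, Low yield: 70×80/141 = 39.7163
  Fertiliser B, High yield: 71×61/141 = 30.7163
  Fertiliser B, Low yield: 71×80/141 = 40.2837
Contributions (O − E)²/E:
  (28 − 30.2837)²/30.2837 = 0.1722
  (42 − 39.7163)²/39.7163 = 0.1313
  (33 − 30.7163)²/30.7163 = 0.1698
  (38 − 40.2837)²/40.2837 = 0.1295
χ² = 0.1722 + 0.1313 + 0.1698 + 0.1295 = 0.603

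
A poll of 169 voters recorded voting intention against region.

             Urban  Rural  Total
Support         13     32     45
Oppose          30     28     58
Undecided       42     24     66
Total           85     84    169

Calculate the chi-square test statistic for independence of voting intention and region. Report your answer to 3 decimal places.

12.995

Grand total N = 169.
Expected counts (row total × column total / N):
  Support, Urban: 45×85/169 = 22.6331
  Support, Rural: 45×84/169 = 22.3669
  Oppose, Urban: 58×85/169 = 29.1716
  Oppose, Rural: 58×84/169 = 28.8284
  Undecided, Urban: 66×85/169 = 33.1953
  Undecided, Rural: 66×84/169 = 32.8047
Contributions (O − E)²/E:
  (13 − 22.6331)²/22.6331 = 4.1000
  (32 − 22.3669)²/22.3669 = 4.1488
  (30 − 29.1716)²/29.1716 = 0.0235
  (28 − 28.8284)²/28.8284 = 0.0238
  (42 − 33.1953)²/33.1953 = 2.3354
  (24 − 32.8047)²/32.8047 = 2.3632
χ² = 4.1000 + 4.1488 + 0.0235 + 0.0238 + 2.3354 + 2.3632 = 12.995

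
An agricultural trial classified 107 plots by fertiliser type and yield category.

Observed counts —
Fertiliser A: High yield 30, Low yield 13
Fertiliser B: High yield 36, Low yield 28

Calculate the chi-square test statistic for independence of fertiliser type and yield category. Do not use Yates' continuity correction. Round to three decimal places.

1.988

Row totals: 43, 64. Column totals: 66, 41. Grand total N = 107.
Expected counts (row total × column total / N):
  Fertiliser A, High yield: 43×66/107 = 26.5234
  Fertiliser A, Low yield: 43×41/107 = 16.4766
  Fertiliser B, High yield: 64×66/107 = 39.4766
  Fertiliser B, Low yield: 64×41/107 = 24.5234
Contributions (O − E)²/E:
  (30 − 26.5234)²/26.5234 = 0.4557
  (13 − 16.4766)²/16.4766 = 0.7336
  (36 − 39.4766)²/39.4766 = 0.3062
  (28 − 24.5234)²/24.5234 = 0.4929
χ² = 0.4557 + 0.7336 + 0.3062 + 0.4929 = 1.988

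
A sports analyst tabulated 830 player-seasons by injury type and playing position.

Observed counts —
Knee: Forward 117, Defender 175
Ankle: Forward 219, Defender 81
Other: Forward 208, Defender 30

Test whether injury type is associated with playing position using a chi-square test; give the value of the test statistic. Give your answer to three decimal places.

141.612

Row totals: 292, 300, 238. Column totals: 544, 286. Grand total N = 830.
Expected counts (row total × column total / N):
  Knee, Forward: 292×544/830 = 191.3831
  Knee, Defender: 292×286/830 = 100.6169
  Ankle, Forward: 300×544/830 = 196.6265
  Ankle, Defender: 300×286/830 = 103.3735
  Other, Forward: 238×544/830 = 155.9904
  Other, Defender: 238×286/830 = 82.0096
Contributions (O − E)²/E:
  (117 − 191.3831)²/191.3831 = 28.9098
  (175 − 100.6169)²/100.6169 = 54.9892
  (219 − 196.6265)²/196.6265 = 2.5458
  (81 − 103.3735)²/103.3735 = 4.8424
  (208 − 155.9904)²/155.9904 = 17.3408
  (30 − 82.0096)²/82.0096 = 32.9839
χ² = 28.9098 + 54.9892 + 2.5458 + 4.8424 + 17.3408 + 32.9839 = 141.612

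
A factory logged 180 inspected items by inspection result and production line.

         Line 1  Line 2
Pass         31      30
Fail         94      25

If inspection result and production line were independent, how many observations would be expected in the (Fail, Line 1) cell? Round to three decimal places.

Row total (Fail) = 119; column total (Line 1) = 125; grand total N = 180.
Expected count = (row total × column total) / N = 119 × 125 / 180 = 82.639.

82.639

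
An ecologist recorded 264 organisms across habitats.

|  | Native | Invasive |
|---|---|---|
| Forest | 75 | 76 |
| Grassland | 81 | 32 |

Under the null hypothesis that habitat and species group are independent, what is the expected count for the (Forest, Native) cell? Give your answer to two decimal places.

89.23

Row total (Forest) = 151; column total (Native) = 156; grand total N = 264.
Expected count = (row total × column total) / N = 151 × 156 / 264 = 89.23.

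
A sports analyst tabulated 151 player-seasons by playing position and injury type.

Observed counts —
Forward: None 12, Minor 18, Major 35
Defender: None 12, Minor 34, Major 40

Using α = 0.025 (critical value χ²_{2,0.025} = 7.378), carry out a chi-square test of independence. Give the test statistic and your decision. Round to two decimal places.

Row totals: 65, 86. Column totals: 24, 52, 75. Grand total N = 151.
Expected counts (row total × column total / N):
  Forward, None: 65×24/151 = 10.331
  Forward, Minor: 65×52/151 = 22.384
  Forward, Major: 65×75/151 = 32.285
  Defender, None: 86×24/151 = 13.669
  Defender, Minor: 86×52/151 = 29.616
  Defender, Major: 86×75/151 = 42.715
Contributions (O − E)²/E:
  (12 − 10.331)²/10.331 = 0.2696
  (18 − 22.384)²/22.384 = 0.8586
  (35 − 32.285)²/32.285 = 0.2283
  (12 − 13.669)²/13.669 = 0.2038
  (34 − 29.616)²/29.616 = 0.6490
  (40 − 42.715)²/42.715 = 0.1726
χ² = 0.2696 + 0.8586 + 0.2283 + 0.2038 + 0.6490 + 0.1726 = 2.38
df = (2−1)(3−1) = 2. Since 2.38 < 7.378, fail to reject the null hypothesis of independence at α = 0.025.

2.38; fail to reject H₀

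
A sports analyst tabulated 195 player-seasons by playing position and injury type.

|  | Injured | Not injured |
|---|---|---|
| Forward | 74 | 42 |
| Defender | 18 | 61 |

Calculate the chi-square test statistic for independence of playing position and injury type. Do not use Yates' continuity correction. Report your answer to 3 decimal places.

31.713

Row totals: 116, 79. Column totals: 92, 103. Grand total N = 195.
Expected counts (row total × column total / N):
  Forward, Injured: 116×92/195 = 54.7282
  Forward, Not injured: 116×103/195 = 61.2718
  Defender, Injured: 79×92/195 = 37.2718
  Defender, Not injured: 79×103/195 = 41.7282
Contributions (O − E)²/E:
  (74 − 54.7282)²/54.7282 = 6.7863
  (42 − 61.2718)²/61.2718 = 6.0616
  (18 − 37.2718)²/37.2718 = 9.9647
  (61 − 41.7282)²/41.7282 = 8.9005
χ² = 6.7863 + 6.0616 + 9.9647 + 8.9005 = 31.713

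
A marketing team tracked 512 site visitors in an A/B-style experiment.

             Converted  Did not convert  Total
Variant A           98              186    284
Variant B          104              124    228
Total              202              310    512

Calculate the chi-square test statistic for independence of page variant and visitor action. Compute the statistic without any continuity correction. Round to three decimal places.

Grand total N = 512.
Expected counts (row total × column total / N):
  Variant A, Converted: 284×202/512 = 112.0469
  Variant A, Did not convert: 284×310/512 = 171.9531
  Variant B, Converted: 228×202/512 = 89.9531
  Variant B, Did not convert: 228×310/512 = 138.0469
Contributions (O − E)²/E:
  (98 − 112.0469)²/112.0469 = 1.7610
  (186 − 171.9531)²/171.9531 = 1.1475
  (104 − 89.9531)²/89.9531 = 2.1935
  (124 − 138.0469)²/138.0469 = 1.4293
χ² = 1.7610 + 1.1475 + 2.1935 + 1.4293 = 6.531

6.531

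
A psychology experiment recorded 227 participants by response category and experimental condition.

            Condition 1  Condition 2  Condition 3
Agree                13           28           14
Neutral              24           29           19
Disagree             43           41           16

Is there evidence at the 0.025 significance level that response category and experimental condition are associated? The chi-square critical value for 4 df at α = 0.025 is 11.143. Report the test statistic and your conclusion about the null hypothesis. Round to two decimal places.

Row totals: 55, 72, 100. Column totals: 80, 98, 49. Grand total N = 227.
Expected counts (row total × column total / N):
  Agree, Condition 1: 55×80/227 = 19.383
  Agree, Condition 2: 55×98/227 = 23.744
  Agree, Condition 3: 55×49/227 = 11.872
  Neutral, Condition 1: 72×80/227 = 25.374
  Neutral, Condition 2: 72×98/227 = 31.084
  Neutral, Condition 3: 72×49/227 = 15.542
  Disagree, Condition 1: 100×80/227 = 35.242
  Disagree, Condition 2: 100×98/227 = 43.172
  Disagree, Condition 3: 100×49/227 = 21.586
Contributions (O − E)²/E:
  (13 − 19.383)²/19.383 = 2.1020
  (28 − 23.744)²/23.744 = 0.7629
  (14 − 11.872)²/11.872 = 0.3814
  (24 − 25.374)²/25.374 = 0.0744
  (29 − 31.084)²/31.084 = 0.1397
  (19 − 15.542)²/15.542 = 0.7694
  (43 − 35.242)²/35.242 = 1.7078
  (41 − 43.172)²/43.172 = 0.1093
  (16 − 21.586)²/21.586 = 1.4455
χ² = 2.1020 + 0.7629 + 0.3814 + 0.0744 + 0.1397 + 0.7694 + 1.7078 + 0.1093 + 1.4455 = 7.49
df = (3−1)(3−1) = 4. Since 7.49 < 11.143, fail to reject the null hypothesis of independence at α = 0.025.

7.49; fail to reject H₀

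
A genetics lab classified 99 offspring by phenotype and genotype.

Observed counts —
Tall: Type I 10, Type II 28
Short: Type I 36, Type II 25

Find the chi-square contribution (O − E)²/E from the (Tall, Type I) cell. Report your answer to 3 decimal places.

Row total (Tall) = 38; column total (Type I) = 46; N = 99.
Expected count E = 38 × 46 / 99 = 17.6566.
Contribution = (O − E)²/E = (10 − 17.6566)² / 17.6566 = 3.320.

3.320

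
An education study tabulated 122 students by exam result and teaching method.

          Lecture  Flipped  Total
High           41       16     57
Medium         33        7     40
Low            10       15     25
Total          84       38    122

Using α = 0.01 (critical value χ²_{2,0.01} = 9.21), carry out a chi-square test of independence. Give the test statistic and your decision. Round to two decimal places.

13.43; reject H₀

Grand total N = 122.
Expected counts (row total × column total / N):
  High, Lecture: 57×84/122 = 39.246
  High, Flipped: 57×38/122 = 17.754
  Medium, Lecture: 40×84/122 = 27.541
  Medium, Flipped: 40×38/122 = 12.459
  Low, Lecture: 25×84/122 = 17.213
  Low, Flipped: 25×38/122 = 7.787
Contributions (O − E)²/E:
  (41 − 39.246)²/39.246 = 0.0784
  (16 − 17.754)²/17.754 = 0.1733
  (33 − 27.541)²/27.541 = 1.0820
  (7 − 12.459)²/12.459 = 2.3919
  (10 − 17.213)²/17.213 = 3.0226
  (15 − 7.787)²/7.787 = 6.6813
χ² = 0.0784 + 0.1733 + 1.0820 + 2.3919 + 3.0226 + 6.6813 = 13.43
df = (3−1)(2−1) = 2. Since 13.43 > 9.21, reject the null hypothesis of independence at α = 0.01.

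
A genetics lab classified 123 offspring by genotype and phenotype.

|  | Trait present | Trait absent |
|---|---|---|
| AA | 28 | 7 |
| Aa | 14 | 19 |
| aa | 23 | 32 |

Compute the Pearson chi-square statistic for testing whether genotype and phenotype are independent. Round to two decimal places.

14.48

Row totals: 35, 33, 55. Column totals: 65, 58. Grand total N = 123.
Expected counts (row total × column total / N):
  AA, Trait present: 35×65/123 = 18.496
  AA, Trait absent: 35×58/123 = 16.504
  Aa, Trait present: 33×65/123 = 17.439
  Aa, Trait absent: 33×58/123 = 15.561
  aa, Trait present: 55×65/123 = 29.065
  aa, Trait absent: 55×58/123 = 25.935
Contributions (O − E)²/E:
  (28 − 18.496)²/18.496 = 4.8835
  (7 − 16.504)²/16.504 = 5.4730
  (14 − 17.439)²/17.439 = 0.6782
  (19 − 15.561)²/15.561 = 0.7600
  (23 − 29.065)²/29.065 = 1.2656
  (32 − 25.935)²/25.935 = 1.4183
χ² = 4.8835 + 5.4730 + 0.6782 + 0.7600 + 1.2656 + 1.4183 = 14.48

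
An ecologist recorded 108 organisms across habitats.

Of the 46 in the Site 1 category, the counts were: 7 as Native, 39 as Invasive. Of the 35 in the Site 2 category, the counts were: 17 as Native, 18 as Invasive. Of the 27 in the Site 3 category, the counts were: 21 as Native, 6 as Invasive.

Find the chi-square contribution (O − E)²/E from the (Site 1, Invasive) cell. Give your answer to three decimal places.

5.517

Row total (Site 1) = 46; column total (Invasive) = 63; N = 108.
Expected count E = 46 × 63 / 108 = 26.8333.
Contribution = (O − E)²/E = (39 − 26.8333)² / 26.8333 = 5.517.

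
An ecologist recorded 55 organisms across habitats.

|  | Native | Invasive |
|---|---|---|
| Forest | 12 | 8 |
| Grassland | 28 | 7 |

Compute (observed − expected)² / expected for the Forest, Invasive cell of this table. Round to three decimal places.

Row total (Forest) = 20; column total (Invasive) = 15; N = 55.
Expected count E = 20 × 15 / 55 = 5.4545.
Contribution = (O − E)²/E = (8 − 5.4545)² / 5.4545 = 1.188.

1.188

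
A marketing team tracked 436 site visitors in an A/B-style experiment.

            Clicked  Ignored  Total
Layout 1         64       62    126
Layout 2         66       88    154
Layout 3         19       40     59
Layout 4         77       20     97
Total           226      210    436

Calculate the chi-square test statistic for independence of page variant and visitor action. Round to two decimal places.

43.62

Grand total N = 436.
Expected counts (row total × column total / N):
  Layout 1, Clicked: 126×226/436 = 65.312
  Layout 1, Ignored: 126×210/436 = 60.688
  Layout 2, Clicked: 154×226/436 = 79.826
  Layout 2, Ignored: 154×210/436 = 74.174
  Layout 3, Clicked: 59×226/436 = 30.583
  Layout 3, Ignored: 59×210/436 = 28.417
  Layout 4, Clicked: 97×226/436 = 50.280
  Layout 4, Ignored: 97×210/436 = 46.720
Contributions (O − E)²/E:
  (64 − 65.312)²/65.312 = 0.0264
  (62 − 60.688)²/60.688 = 0.0284
  (66 − 79.826)²/79.826 = 2.3947
  (88 − 74.174)²/74.174 = 2.5772
  (19 − 30.583)²/30.583 = 4.3869
  (40 − 28.417)²/28.417 = 4.7213
  (77 − 50.280)²/50.280 = 14.1996
  (20 − 46.720)²/46.720 = 15.2816
χ² = 0.0264 + 0.0284 + 2.3947 + 2.5772 + 4.3869 + 4.7213 + 14.1996 + 15.2816 = 43.62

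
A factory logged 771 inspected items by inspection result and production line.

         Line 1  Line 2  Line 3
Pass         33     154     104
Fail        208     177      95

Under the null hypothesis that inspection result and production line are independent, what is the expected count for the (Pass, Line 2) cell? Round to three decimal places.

Row total (Pass) = 291; column total (Line 2) = 331; grand total N = 771.
Expected count = (row total × column total) / N = 291 × 331 / 771 = 124.930.

124.930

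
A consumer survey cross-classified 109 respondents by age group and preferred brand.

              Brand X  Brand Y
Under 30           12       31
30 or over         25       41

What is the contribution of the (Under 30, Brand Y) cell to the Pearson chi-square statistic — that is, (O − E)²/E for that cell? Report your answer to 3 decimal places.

0.237

Row total (Under 30) = 43; column total (Brand Y) = 72; N = 109.
Expected count E = 43 × 72 / 109 = 28.4037.
Contribution = (O − E)²/E = (31 − 28.4037)² / 28.4037 = 0.237.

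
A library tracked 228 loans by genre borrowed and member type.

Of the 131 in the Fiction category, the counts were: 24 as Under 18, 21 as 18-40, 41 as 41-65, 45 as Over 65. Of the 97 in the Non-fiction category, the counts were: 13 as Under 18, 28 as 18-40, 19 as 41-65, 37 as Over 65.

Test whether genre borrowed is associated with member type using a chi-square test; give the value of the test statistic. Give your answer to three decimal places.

Row totals: 131, 97. Column totals: 37, 49, 60, 82. Grand total N = 228.
Expected counts (row total × column total / N):
  Fiction, Under 18: 131×37/228 = 21.2588
  Fiction, 18-40: 131×49/228 = 28.1535
  Fiction, 41-65: 131×60/228 = 34.4737
  Fiction, Over 65: 131×82/228 = 47.1140
  Non-fiction, Under 18: 97×37/228 = 15.7412
  Non-fiction, 18-40: 97×49/228 = 20.8465
  Non-fiction, 41-65: 97×60/228 = 25.5263
  Non-fiction, Over 65: 97×82/228 = 34.8860
Contributions (O − E)²/E:
  (24 − 21.2588)²/21.2588 = 0.3535
  (21 − 28.1535)²/28.1535 = 1.8176
  (41 − 34.4737)²/34.4737 = 1.2355
  (45 − 47.1140)²/47.1140 = 0.0949
  (13 − 15.7412)²/15.7412 = 0.4774
  (28 − 20.8465)²/20.8465 = 2.4547
  (19 − 25.5263)²/25.5263 = 1.6686
  (37 − 34.8860)²/34.8860 = 0.1281
χ² = 0.3535 + 1.8176 + 1.2355 + 0.0949 + 0.4774 + 2.4547 + 1.6686 + 0.1281 = 8.230

8.230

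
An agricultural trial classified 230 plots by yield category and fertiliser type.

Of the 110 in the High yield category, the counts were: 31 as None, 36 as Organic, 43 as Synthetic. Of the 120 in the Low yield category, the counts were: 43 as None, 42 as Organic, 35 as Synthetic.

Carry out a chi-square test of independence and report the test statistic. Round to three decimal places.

Row totals: 110, 120. Column totals: 74, 78, 78. Grand total N = 230.
Expected counts (row total × column total / N):
  High yield, None: 110×74/230 = 35.3913
  High yield, Organic: 110×78/230 = 37.3043
  High yield, Synthetic: 110×78/230 = 37.3043
  Low yield, None: 120×74/230 = 38.6087
  Low yield, Organic: 120×78/230 = 40.6957
  Low yield, Synthetic: 120×78/230 = 40.6957
Contributions (O − E)²/E:
  (31 − 35.3913)²/35.3913 = 0.5449
  (36 − 37.3043)²/37.3043 = 0.0456
  (43 − 37.3043)²/37.3043 = 0.8696
  (43 − 38.6087)²/38.6087 = 0.4995
  (42 − 40.6957)²/40.6957 = 0.0418
  (35 − 40.6957)²/40.6957 = 0.7972
χ² = 0.5449 + 0.0456 + 0.8696 + 0.4995 + 0.0418 + 0.7972 = 2.799

2.799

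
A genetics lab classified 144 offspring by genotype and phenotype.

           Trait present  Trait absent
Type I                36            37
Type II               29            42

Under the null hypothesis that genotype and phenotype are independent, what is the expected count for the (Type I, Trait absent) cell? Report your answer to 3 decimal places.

Row total (Type I) = 73; column total (Trait absent) = 79; grand total N = 144.
Expected count = (row total × column total) / N = 73 × 79 / 144 = 40.049.

40.049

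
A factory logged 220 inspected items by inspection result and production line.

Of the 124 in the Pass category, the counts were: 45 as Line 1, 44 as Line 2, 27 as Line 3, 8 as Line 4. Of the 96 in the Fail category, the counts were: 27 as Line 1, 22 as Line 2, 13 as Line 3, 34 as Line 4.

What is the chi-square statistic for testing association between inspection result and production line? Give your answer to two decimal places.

Row totals: 124, 96. Column totals: 72, 66, 40, 42. Grand total N = 220.
Expected counts (row total × column total / N):
  Pass, Line 1: 124×72/220 = 40.582
  Pass, Line 2: 124×66/220 = 37.200
  Pass, Line 3: 124×40/220 = 22.545
  Pass, Line 4: 124×42/220 = 23.673
  Fail, Line 1: 96×72/220 = 31.418
  Fail, Line 2: 96×66/220 = 28.800
  Fail, Line 3: 96×40/220 = 17.455
  Fail, Line 4: 96×42/220 = 18.327
Contributions (O − E)²/E:
  (45 − 40.582)²/40.582 = 0.4810
  (44 − 37.200)²/37.200 = 1.2430
  (27 − 22.545)²/22.545 = 0.8803
  (8 − 23.673)²/23.673 = 10.3765
  (27 − 31.418)²/31.418 = 0.6213
  (22 − 28.800)²/28.800 = 1.6056
  (13 − 17.455)²/17.455 = 1.1370
  (34 − 18.327)²/18.327 = 13.4033
χ² = 0.4810 + 1.2430 + 0.8803 + 10.3765 + 0.6213 + 1.6056 + 1.1370 + 13.4033 = 29.75

29.75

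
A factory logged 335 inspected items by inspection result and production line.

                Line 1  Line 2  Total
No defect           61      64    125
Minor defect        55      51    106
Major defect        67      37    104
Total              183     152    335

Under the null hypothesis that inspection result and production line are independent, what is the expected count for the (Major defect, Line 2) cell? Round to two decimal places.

47.19

Row total (Major defect) = 104; column total (Line 2) = 152; grand total N = 335.
Expected count = (row total × column total) / N = 104 × 152 / 335 = 47.19.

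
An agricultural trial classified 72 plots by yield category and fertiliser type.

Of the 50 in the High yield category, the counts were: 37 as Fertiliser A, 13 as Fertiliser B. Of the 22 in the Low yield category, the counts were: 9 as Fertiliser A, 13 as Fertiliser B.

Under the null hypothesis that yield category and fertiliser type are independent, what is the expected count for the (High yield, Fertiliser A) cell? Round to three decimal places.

Row total (High yield) = 50; column total (Fertiliser A) = 46; grand total N = 72.
Expected count = (row total × column total) / N = 50 × 46 / 72 = 31.944.

31.944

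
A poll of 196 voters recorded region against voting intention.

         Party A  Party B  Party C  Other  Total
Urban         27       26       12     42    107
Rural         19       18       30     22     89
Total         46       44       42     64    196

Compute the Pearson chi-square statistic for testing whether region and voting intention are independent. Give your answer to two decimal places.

Grand total N = 196.
Expected counts (row total × column total / N):
  Urban, Party A: 107×46/196 = 25.112
  Urban, Party B: 107×44/196 = 24.020
  Urban, Party C: 107×42/196 = 22.929
  Urban, Other: 107×64/196 = 34.939
  Rural, Party A: 89×46/196 = 20.888
  Rural, Party B: 89×44/196 = 19.980
  Rural, Party C: 89×42/196 = 19.071
  Rural, Other: 89×64/196 = 29.061
Contributions (O − E)²/E:
  (27 − 25.112)²/25.112 = 0.1419
  (26 − 24.020)²/24.020 = 0.1632
  (12 − 22.929)²/22.929 = 5.2093
  (42 − 34.939)²/34.939 = 1.4270
  (19 − 20.888)²/20.888 = 0.1707
  (18 − 19.980)²/19.980 = 0.1962
  (30 − 19.071)²/19.071 = 6.2631
  (22 − 29.061)²/29.061 = 1.7156
χ² = 0.1419 + 0.1632 + 5.2093 + 1.4270 + 0.1707 + 0.1962 + 6.2631 + 1.7156 = 15.29

15.29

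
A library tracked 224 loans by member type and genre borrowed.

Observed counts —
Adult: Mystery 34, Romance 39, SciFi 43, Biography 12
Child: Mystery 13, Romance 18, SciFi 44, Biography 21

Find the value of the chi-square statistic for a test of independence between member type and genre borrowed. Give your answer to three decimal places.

Row totals: 128, 96. Column totals: 47, 57, 87, 33. Grand total N = 224.
Expected counts (row total × column total / N):
  Adult, Mystery: 128×47/224 = 26.85714
  Adult, Romance: 128×57/224 = 32.57143
  Adult, SciFi: 128×87/224 = 49.71429
  Adult, Biography: 128×33/224 = 18.85714
  Child, Mystery: 96×47/224 = 20.14286
  Child, Romance: 96×57/224 = 24.42857
  Child, SciFi: 96×87/224 = 37.28571
  Child, Biography: 96×33/224 = 14.14286
Contributions (O − E)²/E:
  (34 − 26.85714)²/26.85714 = 1.8997
  (39 − 32.57143)²/32.57143 = 1.2688
  (43 − 49.71429)²/49.71429 = 0.9068
  (12 − 18.85714)²/18.85714 = 2.4935
  (13 − 20.14286)²/20.14286 = 2.5329
  (18 − 24.42857)²/24.42857 = 1.6917
  (44 − 37.28571)²/37.28571 = 1.2091
  (21 − 14.14286)²/14.14286 = 3.3247
χ² = 1.8997 + 1.2688 + 0.9068 + 2.4935 + 2.5329 + 1.6917 + 1.2091 + 3.3247 = 15.327

15.327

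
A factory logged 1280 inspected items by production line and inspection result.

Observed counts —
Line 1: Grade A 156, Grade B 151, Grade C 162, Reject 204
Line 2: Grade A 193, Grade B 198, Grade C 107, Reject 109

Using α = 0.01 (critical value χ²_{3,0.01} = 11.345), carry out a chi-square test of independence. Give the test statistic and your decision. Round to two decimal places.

47.05; reject H₀

Row totals: 673, 607. Column totals: 349, 349, 269, 313. Grand total N = 1280.
Expected counts (row total × column total / N):
  Line 1, Grade A: 673×349/1280 = 183.498
  Line 1, Grade B: 673×349/1280 = 183.498
  Line 1, Grade C: 673×269/1280 = 141.435
  Line 1, Reject: 673×313/1280 = 164.570
  Line 2, Grade A: 607×349/1280 = 165.502
  Line 2, Grade B: 607×349/1280 = 165.502
  Line 2, Grade C: 607×269/1280 = 127.565
  Line 2, Reject: 607×313/1280 = 148.430
Contributions (O − E)²/E:
  (156 − 183.498)²/183.498 = 4.1207
  (151 − 183.498)²/183.498 = 5.7555
  (162 − 141.435)²/141.435 = 2.9902
  (204 − 164.570)²/164.570 = 9.4472
  (193 − 165.502)²/165.502 = 4.5688
  (198 − 165.502)²/165.502 = 6.3813
  (107 − 127.565)²/127.565 = 3.3153
  (109 − 148.430)²/148.430 = 10.4745
χ² = 4.1207 + 5.7555 + 2.9902 + 9.4472 + 4.5688 + 6.3813 + 3.3153 + 10.4745 = 47.05
df = (2−1)(4−1) = 3. Since 47.05 > 11.345, reject the null hypothesis of independence at α = 0.01.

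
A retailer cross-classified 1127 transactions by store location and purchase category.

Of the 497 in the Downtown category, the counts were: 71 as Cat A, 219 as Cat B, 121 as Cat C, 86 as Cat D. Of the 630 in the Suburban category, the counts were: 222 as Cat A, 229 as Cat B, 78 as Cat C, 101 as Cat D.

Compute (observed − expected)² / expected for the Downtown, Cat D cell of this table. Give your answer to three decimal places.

0.151

Row total (Downtown) = 497; column total (Cat D) = 187; N = 1127.
Expected count E = 497 × 187 / 1127 = 82.4658.
Contribution = (O − E)²/E = (86 − 82.4658)² / 82.4658 = 0.151.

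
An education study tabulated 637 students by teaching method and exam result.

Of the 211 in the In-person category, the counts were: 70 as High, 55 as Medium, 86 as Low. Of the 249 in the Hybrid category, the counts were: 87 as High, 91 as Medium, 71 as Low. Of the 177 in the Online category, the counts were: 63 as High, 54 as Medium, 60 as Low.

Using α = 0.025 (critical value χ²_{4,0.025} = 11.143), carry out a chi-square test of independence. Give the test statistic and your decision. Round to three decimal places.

9.268; fail to reject H₀

Row totals: 211, 249, 177. Column totals: 220, 200, 217. Grand total N = 637.
Expected counts (row total × column total / N):
  In-person, High: 211×220/637 = 72.8728
  In-person, Medium: 211×200/637 = 66.2480
  In-person, Low: 211×217/637 = 71.8791
  Hybrid, High: 249×220/637 = 85.9969
  Hybrid, Medium: 249×200/637 = 78.1790
  Hybrid, Low: 249×217/637 = 84.8242
  Online, High: 177×220/637 = 61.1303
  Online, Medium: 177×200/637 = 55.5730
  Online, Low: 177×217/637 = 60.2967
Contributions (O − E)²/E:
  (70 − 72.8728)²/72.8728 = 0.1133
  (55 − 66.2480)²/66.2480 = 1.9098
  (86 − 71.8791)²/71.8791 = 2.7741
  (87 − 85.9969)²/85.9969 = 0.0117
  (91 − 78.1790)²/78.1790 = 2.1026
  (71 − 84.8242)²/84.8242 = 2.2530
  (63 − 61.1303)²/61.1303 = 0.0572
  (54 − 55.5730)²/55.5730 = 0.0445
  (60 − 60.2967)²/60.2967 = 0.0015
χ² = 0.1133 + 1.9098 + 2.7741 + 0.0117 + 2.1026 + 2.2530 + 0.0572 + 0.0445 + 0.0015 = 9.268
df = (3−1)(3−1) = 4. Since 9.268 < 11.143, fail to reject the null hypothesis of independence at α = 0.025.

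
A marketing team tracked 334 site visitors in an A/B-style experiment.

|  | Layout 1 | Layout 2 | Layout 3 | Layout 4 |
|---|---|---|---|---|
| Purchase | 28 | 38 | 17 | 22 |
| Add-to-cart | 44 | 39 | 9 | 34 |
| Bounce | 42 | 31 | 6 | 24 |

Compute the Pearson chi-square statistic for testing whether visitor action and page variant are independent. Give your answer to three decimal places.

11.769

Row totals: 105, 126, 103. Column totals: 114, 108, 32, 80. Grand total N = 334.
Expected counts (row total × column total / N):
  Purchase, Layout 1: 105×114/334 = 35.8383
  Purchase, Layout 2: 105×108/334 = 33.9521
  Purchase, Layout 3: 105×32/334 = 10.0599
  Purchase, Layout 4: 105×80/334 = 25.1497
  Add-to-cart, Layout 1: 126×114/334 = 43.0060
  Add-to-cart, Layout 2: 126×108/334 = 40.7425
  Add-to-cart, Layout 3: 126×32/334 = 12.0719
  Add-to-cart, Layout 4: 126×80/334 = 30.1796
  Bounce, Layout 1: 103×114/334 = 35.1557
  Bounce, Layout 2: 103×108/334 = 33.3054
  Bounce, Layout 3: 103×32/334 = 9.8683
  Bounce, Layout 4: 103×80/334 = 24.6707
Contributions (O − E)²/E:
  (28 − 35.8383)²/35.8383 = 1.7143
  (38 − 33.9521)²/33.9521 = 0.4826
  (17 − 10.0599)²/10.0599 = 4.7878
  (22 − 25.1497)²/25.1497 = 0.3945
  (44 − 43.0060)²/43.0060 = 0.0230
  (39 − 40.7425)²/40.7425 = 0.0745
  (9 − 12.0719)²/12.0719 = 0.7817
  (34 − 30.1796)²/30.1796 = 0.4836
  (42 − 35.1557)²/35.1557 = 1.3325
  (31 − 33.3054)²/33.3054 = 0.1596
  (6 − 9.8683)²/9.8683 = 1.5163
  (24 − 24.6707)²/24.6707 = 0.0182
χ² = 1.7143 + 0.4826 + 4.7878 + 0.3945 + 0.0230 + 0.0745 + 0.7817 + 0.4836 + 1.3325 + 0.1596 + 1.5163 + 0.0182 = 11.769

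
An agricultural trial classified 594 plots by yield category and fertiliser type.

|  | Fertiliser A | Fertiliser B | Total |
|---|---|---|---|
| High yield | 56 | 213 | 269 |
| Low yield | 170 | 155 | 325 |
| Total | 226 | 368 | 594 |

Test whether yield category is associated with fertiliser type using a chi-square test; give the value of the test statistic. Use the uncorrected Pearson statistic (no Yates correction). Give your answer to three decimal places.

Grand total N = 594.
Expected counts (row total × column total / N):
  High yield, Fertiliser A: 269×226/594 = 102.3468
  High yield, Fertiliser B: 269×368/594 = 166.6532
  Low yield, Fertiliser A: 325×226/594 = 123.6532
  Low yield, Fertiliser B: 325×368/594 = 201.3468
Contributions (O − E)²/E:
  (56 − 102.3468)²/102.3468 = 20.9877
  (213 − 166.6532)²/166.6532 = 12.8892
  (170 − 123.6532)²/123.6532 = 17.3714
  (155 − 201.3468)²/201.3468 = 10.6683
χ² = 20.9877 + 12.8892 + 17.3714 + 10.6683 = 61.917

61.917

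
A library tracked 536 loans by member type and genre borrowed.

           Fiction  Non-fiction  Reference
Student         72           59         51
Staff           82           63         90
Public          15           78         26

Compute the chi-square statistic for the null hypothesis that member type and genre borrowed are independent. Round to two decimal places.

59.35

Row totals: 182, 235, 119. Column totals: 169, 200, 167. Grand total N = 536.
Expected counts (row total × column total / N):
  Student, Fiction: 182×169/536 = 57.384
  Student, Non-fiction: 182×200/536 = 67.910
  Student, Reference: 182×167/536 = 56.705
  Staff, Fiction: 235×169/536 = 74.095
  Staff, Non-fiction: 235×200/536 = 87.687
  Staff, Reference: 235×167/536 = 73.218
  Public, Fiction: 119×169/536 = 37.521
  Public, Non-fiction: 119×200/536 = 44.403
  Public, Reference: 119×167/536 = 37.076
Contributions (O − E)²/E:
  (72 − 57.384)²/57.384 = 3.7228
  (59 − 67.910)²/67.910 = 1.1690
  (51 − 56.705)²/56.705 = 0.5740
  (82 − 74.095)²/74.095 = 0.8434
  (63 − 87.687)²/87.687 = 6.9503
  (90 − 73.218)²/73.218 = 3.8465
  (15 − 37.521)²/37.521 = 13.5176
  (78 − 44.403)²/44.403 = 25.4208
  (26 − 37.076)²/37.076 = 3.3088
χ² = 3.7228 + 1.1690 + 0.5740 + 0.8434 + 6.9503 + 3.8465 + 13.5176 + 25.4208 + 3.3088 = 59.35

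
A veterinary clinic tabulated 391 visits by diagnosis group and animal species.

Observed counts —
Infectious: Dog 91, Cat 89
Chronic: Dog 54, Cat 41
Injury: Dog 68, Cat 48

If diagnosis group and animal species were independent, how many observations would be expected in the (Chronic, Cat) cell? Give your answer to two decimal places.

43.25

Row total (Chronic) = 95; column total (Cat) = 178; grand total N = 391.
Expected count = (row total × column total) / N = 95 × 178 / 391 = 43.25.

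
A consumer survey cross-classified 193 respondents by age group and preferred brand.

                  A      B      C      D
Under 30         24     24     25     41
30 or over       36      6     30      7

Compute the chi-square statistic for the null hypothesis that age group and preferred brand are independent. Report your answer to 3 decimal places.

Row totals: 114, 79. Column totals: 60, 30, 55, 48. Grand total N = 193.
Expected counts (row total × column total / N):
  Under 30, A: 114×60/193 = 35.4404
  Under 30, B: 114×30/193 = 17.7202
  Under 30, C: 114×55/193 = 32.4870
  Under 30, D: 114×48/193 = 28.3523
  30 or over, A: 79×60/193 = 24.5596
  30 or over, B: 79×30/193 = 12.2798
  30 or over, C: 79×55/193 = 22.5130
  30 or over, D: 79×48/193 = 19.6477
Contributions (O − E)²/E:
  (24 − 35.4404)²/35.4404 = 3.6930
  (24 − 17.7202)²/17.7202 = 2.2255
  (25 − 32.4870)²/32.4870 = 1.7255
  (41 − 28.3523)²/28.3523 = 5.6420
  (36 − 24.5596)²/24.5596 = 5.3292
  (6 − 12.2798)²/12.2798 = 3.2114
  (30 − 22.5130)²/22.5130 = 2.4899
  (7 − 19.6477)²/19.6477 = 8.1416
χ² = 3.6930 + 2.2255 + 1.7255 + 5.6420 + 5.3292 + 3.2114 + 2.4899 + 8.1416 = 32.458

32.458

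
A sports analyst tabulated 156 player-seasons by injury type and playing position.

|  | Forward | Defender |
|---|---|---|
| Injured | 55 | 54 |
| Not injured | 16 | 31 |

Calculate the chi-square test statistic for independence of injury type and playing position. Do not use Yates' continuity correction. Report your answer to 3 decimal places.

3.569

Row totals: 109, 47. Column totals: 71, 85. Grand total N = 156.
Expected counts (row total × column total / N):
  Injured, Forward: 109×71/156 = 49.6090
  Injured, Defender: 109×85/156 = 59.3910
  Not injured, Forward: 47×71/156 = 21.3910
  Not injured, Defender: 47×85/156 = 25.6090
Contributions (O − E)²/E:
  (55 − 49.6090)²/49.6090 = 0.5858
  (54 − 59.3910)²/59.3910 = 0.4893
  (16 − 21.3910)²/21.3910 = 1.3586
  (31 − 25.6090)²/25.6090 = 1.1349
χ² = 0.5858 + 0.4893 + 1.3586 + 1.1349 = 3.569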